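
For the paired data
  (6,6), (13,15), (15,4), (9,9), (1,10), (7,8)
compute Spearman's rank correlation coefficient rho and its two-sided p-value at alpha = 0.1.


Step 1: Rank x and y separately (midranks; no ties here).
rank(x): 6->2, 13->5, 15->6, 9->4, 1->1, 7->3
rank(y): 6->2, 15->6, 4->1, 9->4, 10->5, 8->3
Step 2: d_i = R_x(i) - R_y(i); compute d_i^2.
  (2-2)^2=0, (5-6)^2=1, (6-1)^2=25, (4-4)^2=0, (1-5)^2=16, (3-3)^2=0
sum(d^2) = 42.
Step 3: rho = 1 - 6*42 / (6*(6^2 - 1)) = 1 - 252/210 = -0.200000.
Step 4: Under H0, t = rho * sqrt((n-2)/(1-rho^2)) = -0.4082 ~ t(4).
Step 5: Two-sided p-value from the t-distribution with 4 df = 0.704000.
Step 6: alpha = 0.1. fail to reject H0.

rho = -0.2000, p = 0.704000, fail to reject H0 at alpha = 0.1.


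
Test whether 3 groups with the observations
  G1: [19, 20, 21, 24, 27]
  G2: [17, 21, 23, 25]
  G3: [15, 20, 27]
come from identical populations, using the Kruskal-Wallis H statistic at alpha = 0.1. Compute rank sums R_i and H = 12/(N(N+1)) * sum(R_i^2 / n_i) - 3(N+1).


Step 1: Combine all N = 12 observations and assign midranks.
sorted (value, group, rank): (15,G3,1), (17,G2,2), (19,G1,3), (20,G1,4.5), (20,G3,4.5), (21,G1,6.5), (21,G2,6.5), (23,G2,8), (24,G1,9), (25,G2,10), (27,G1,11.5), (27,G3,11.5)
Step 2: Sum ranks within each group.
R_1 = 34.5 (n_1 = 5)
R_2 = 26.5 (n_2 = 4)
R_3 = 17 (n_3 = 3)
Step 3: H = 12/(N(N+1)) * sum(R_i^2/n_i) - 3(N+1)
     = 12/(12*13) * (34.5^2/5 + 26.5^2/4 + 17^2/3) - 3*13
     = 0.076923 * 509.946 - 39
     = 0.226603.
Step 4: Ties present; correction factor C = 1 - 18/(12^3 - 12) = 0.989510. Corrected H = 0.226603 / 0.989510 = 0.229005.
Step 5: Under H0, H ~ chi^2(2); p-value = 0.891810.
Step 6: alpha = 0.1. fail to reject H0.

H = 0.2290, df = 2, p = 0.891810, fail to reject H0.


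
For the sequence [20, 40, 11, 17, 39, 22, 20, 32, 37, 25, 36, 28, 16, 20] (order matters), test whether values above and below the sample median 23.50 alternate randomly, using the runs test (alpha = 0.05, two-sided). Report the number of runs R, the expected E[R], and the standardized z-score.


Step 1: Compute median = 23.50; label A = above, B = below.
Labels in order: BABBABBAAAAABB  (n_A = 7, n_B = 7)
Step 2: Count runs R = 7.
Step 3: Under H0 (random ordering), E[R] = 2*n_A*n_B/(n_A+n_B) + 1 = 2*7*7/14 + 1 = 8.0000.
        Var[R] = 2*n_A*n_B*(2*n_A*n_B - n_A - n_B) / ((n_A+n_B)^2 * (n_A+n_B-1)) = 8232/2548 = 3.2308.
        SD[R] = 1.7974.
Step 4: Continuity-corrected z = (R + 0.5 - E[R]) / SD[R] = (7 + 0.5 - 8.0000) / 1.7974 = -0.2782.
Step 5: Two-sided p-value via normal approximation = 2*(1 - Phi(|z|)) = 0.780879.
Step 6: alpha = 0.05. fail to reject H0.

R = 7, z = -0.2782, p = 0.780879, fail to reject H0.


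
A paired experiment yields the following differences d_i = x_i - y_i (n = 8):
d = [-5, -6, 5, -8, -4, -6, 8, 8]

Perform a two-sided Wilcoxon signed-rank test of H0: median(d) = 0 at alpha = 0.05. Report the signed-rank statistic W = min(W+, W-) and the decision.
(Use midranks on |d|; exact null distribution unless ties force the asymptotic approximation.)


Step 1: Drop any zero differences (none here) and take |d_i|.
|d| = [5, 6, 5, 8, 4, 6, 8, 8]
Step 2: Midrank |d_i| (ties get averaged ranks).
ranks: |5|->2.5, |6|->4.5, |5|->2.5, |8|->7, |4|->1, |6|->4.5, |8|->7, |8|->7
Step 3: Attach original signs; sum ranks with positive sign and with negative sign.
W+ = 2.5 + 7 + 7 = 16.5
W- = 2.5 + 4.5 + 7 + 1 + 4.5 = 19.5
(Check: W+ + W- = 36 should equal n(n+1)/2 = 36.)
Step 4: Test statistic W = min(W+, W-) = 16.5.
Step 5: Ties in |d|, so use the tie-corrected normal approximation.
        E[W] = n(n+1)/4 = 8*9/4 = 18.
        Tie groups: |d|=5 (t=2), |d|=6 (t=2), |d|=8 (t=3); sum(t^3 - t) = 36.
        Var[W] = n(n+1)(2n+1)/24 - sum(t^3-t)/48 = 1224/24 - 36/48 = 50.25.
        z = (W - E[W]) / sqrt(Var[W]) = (16.5 - 18) / 7.0887 = -0.2116.
        Two-sided p = 2*Phi(z) = 0.832416.
Step 6: alpha = 0.05. fail to reject H0.

W+ = 16.5, W- = 19.5, W = min = 16.5, p = 0.832416, fail to reject H0.


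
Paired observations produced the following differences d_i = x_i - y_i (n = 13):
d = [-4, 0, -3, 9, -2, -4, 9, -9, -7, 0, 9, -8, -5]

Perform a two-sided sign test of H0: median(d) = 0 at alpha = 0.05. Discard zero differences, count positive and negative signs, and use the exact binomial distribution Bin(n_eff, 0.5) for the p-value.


Step 1: Discard zero differences. Original n = 13; n_eff = number of nonzero differences = 11.
Nonzero differences (with sign): -4, -3, +9, -2, -4, +9, -9, -7, +9, -8, -5
Step 2: Count signs: positive = 3, negative = 8.
Step 3: Under H0: P(positive) = 0.5, so the number of positives S ~ Bin(11, 0.5).
Step 4: Two-sided exact p-value = sum of Bin(11,0.5) probabilities at or below the observed probability = 0.226562.
Step 5: alpha = 0.05. fail to reject H0.

n_eff = 11, pos = 3, neg = 8, p = 0.226562, fail to reject H0.


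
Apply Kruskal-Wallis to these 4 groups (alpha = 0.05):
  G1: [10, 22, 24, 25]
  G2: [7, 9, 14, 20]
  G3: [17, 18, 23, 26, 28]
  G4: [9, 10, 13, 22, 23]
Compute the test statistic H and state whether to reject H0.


Step 1: Combine all N = 18 observations and assign midranks.
sorted (value, group, rank): (7,G2,1), (9,G2,2.5), (9,G4,2.5), (10,G1,4.5), (10,G4,4.5), (13,G4,6), (14,G2,7), (17,G3,8), (18,G3,9), (20,G2,10), (22,G1,11.5), (22,G4,11.5), (23,G3,13.5), (23,G4,13.5), (24,G1,15), (25,G1,16), (26,G3,17), (28,G3,18)
Step 2: Sum ranks within each group.
R_1 = 47 (n_1 = 4)
R_2 = 20.5 (n_2 = 4)
R_3 = 65.5 (n_3 = 5)
R_4 = 38 (n_4 = 5)
Step 3: H = 12/(N(N+1)) * sum(R_i^2/n_i) - 3(N+1)
     = 12/(18*19) * (47^2/4 + 20.5^2/4 + 65.5^2/5 + 38^2/5) - 3*19
     = 0.035088 * 1804.16 - 57
     = 6.303947.
Step 4: Ties present; correction factor C = 1 - 24/(18^3 - 18) = 0.995872. Corrected H = 6.303947 / 0.995872 = 6.330078.
Step 5: Under H0, H ~ chi^2(3); p-value = 0.096610.
Step 6: alpha = 0.05. fail to reject H0.

H = 6.3301, df = 3, p = 0.096610, fail to reject H0.


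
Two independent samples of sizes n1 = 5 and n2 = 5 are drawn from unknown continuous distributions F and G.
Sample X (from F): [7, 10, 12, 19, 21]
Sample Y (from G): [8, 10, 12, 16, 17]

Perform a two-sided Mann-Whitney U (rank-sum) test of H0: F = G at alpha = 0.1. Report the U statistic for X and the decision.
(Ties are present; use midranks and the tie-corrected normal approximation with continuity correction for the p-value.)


Step 1: Combine and sort all 10 observations; assign midranks.
sorted (value, group): (7,X), (8,Y), (10,X), (10,Y), (12,X), (12,Y), (16,Y), (17,Y), (19,X), (21,X)
ranks: 7->1, 8->2, 10->3.5, 10->3.5, 12->5.5, 12->5.5, 16->7, 17->8, 19->9, 21->10
Step 2: Rank sum for X: R1 = 1 + 3.5 + 5.5 + 9 + 10 = 29.
Step 3: U_X = R1 - n1(n1+1)/2 = 29 - 5*6/2 = 29 - 15 = 14.
       U_Y = n1*n2 - U_X = 25 - 14 = 11.
Step 4: Ties are present, so use the tie-corrected normal approximation (with continuity correction) for the p-value.
Step 5: p-value = 0.833534; compare to alpha = 0.1. fail to reject H0.

U_X = 14, p = 0.833534, fail to reject H0 at alpha = 0.1.


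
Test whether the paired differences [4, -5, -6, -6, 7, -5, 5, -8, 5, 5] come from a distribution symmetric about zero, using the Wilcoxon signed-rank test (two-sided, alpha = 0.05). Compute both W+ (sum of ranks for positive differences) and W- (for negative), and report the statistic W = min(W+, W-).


Step 1: Drop any zero differences (none here) and take |d_i|.
|d| = [4, 5, 6, 6, 7, 5, 5, 8, 5, 5]
Step 2: Midrank |d_i| (ties get averaged ranks).
ranks: |4|->1, |5|->4, |6|->7.5, |6|->7.5, |7|->9, |5|->4, |5|->4, |8|->10, |5|->4, |5|->4
Step 3: Attach original signs; sum ranks with positive sign and with negative sign.
W+ = 1 + 9 + 4 + 4 + 4 = 22
W- = 4 + 7.5 + 7.5 + 4 + 10 = 33
(Check: W+ + W- = 55 should equal n(n+1)/2 = 55.)
Step 4: Test statistic W = min(W+, W-) = 22.
Step 5: Ties in |d|, so use the tie-corrected normal approximation.
        E[W] = n(n+1)/4 = 10*11/4 = 27.5.
        Tie groups: |d|=5 (t=5), |d|=6 (t=2); sum(t^3 - t) = 126.
        Var[W] = n(n+1)(2n+1)/24 - sum(t^3-t)/48 = 2310/24 - 126/48 = 93.625.
        z = (W - E[W]) / sqrt(Var[W]) = (22 - 27.5) / 9.6760 = -0.5684.
        Two-sided p = 2*Phi(z) = 0.569752.
Step 6: alpha = 0.05. fail to reject H0.

W+ = 22, W- = 33, W = min = 22, p = 0.569752, fail to reject H0.


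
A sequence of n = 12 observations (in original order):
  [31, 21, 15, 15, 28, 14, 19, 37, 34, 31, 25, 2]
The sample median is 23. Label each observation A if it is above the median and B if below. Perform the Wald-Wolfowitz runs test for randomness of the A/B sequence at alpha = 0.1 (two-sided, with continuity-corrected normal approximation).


Step 1: Compute median = 23; label A = above, B = below.
Labels in order: ABBBABBAAAAB  (n_A = 6, n_B = 6)
Step 2: Count runs R = 6.
Step 3: Under H0 (random ordering), E[R] = 2*n_A*n_B/(n_A+n_B) + 1 = 2*6*6/12 + 1 = 7.0000.
        Var[R] = 2*n_A*n_B*(2*n_A*n_B - n_A - n_B) / ((n_A+n_B)^2 * (n_A+n_B-1)) = 4320/1584 = 2.7273.
        SD[R] = 1.6514.
Step 4: Continuity-corrected z = (R + 0.5 - E[R]) / SD[R] = (6 + 0.5 - 7.0000) / 1.6514 = -0.3028.
Step 5: Two-sided p-value via normal approximation = 2*(1 - Phi(|z|)) = 0.762069.
Step 6: alpha = 0.1. fail to reject H0.

R = 6, z = -0.3028, p = 0.762069, fail to reject H0.


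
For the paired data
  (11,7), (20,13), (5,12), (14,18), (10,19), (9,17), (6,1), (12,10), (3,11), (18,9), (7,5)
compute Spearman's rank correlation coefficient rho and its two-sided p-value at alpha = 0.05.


Step 1: Rank x and y separately (midranks; no ties here).
rank(x): 11->7, 20->11, 5->2, 14->9, 10->6, 9->5, 6->3, 12->8, 3->1, 18->10, 7->4
rank(y): 7->3, 13->8, 12->7, 18->10, 19->11, 17->9, 1->1, 10->5, 11->6, 9->4, 5->2
Step 2: d_i = R_x(i) - R_y(i); compute d_i^2.
  (7-3)^2=16, (11-8)^2=9, (2-7)^2=25, (9-10)^2=1, (6-11)^2=25, (5-9)^2=16, (3-1)^2=4, (8-5)^2=9, (1-6)^2=25, (10-4)^2=36, (4-2)^2=4
sum(d^2) = 170.
Step 3: rho = 1 - 6*170 / (11*(11^2 - 1)) = 1 - 1020/1320 = 0.227273.
Step 4: Under H0, t = rho * sqrt((n-2)/(1-rho^2)) = 0.7001 ~ t(9).
Step 5: Two-sided p-value from the t-distribution with 9 df = 0.501536.
Step 6: alpha = 0.05. fail to reject H0.

rho = 0.2273, p = 0.501536, fail to reject H0 at alpha = 0.05.


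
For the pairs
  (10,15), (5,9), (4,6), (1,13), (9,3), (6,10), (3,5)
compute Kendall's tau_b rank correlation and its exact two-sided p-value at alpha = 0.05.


Step 1: Enumerate the 21 unordered pairs (i,j) with i<j and classify each by sign(x_j-x_i) * sign(y_j-y_i).
  (1,2):dx=-5,dy=-6->C; (1,3):dx=-6,dy=-9->C; (1,4):dx=-9,dy=-2->C; (1,5):dx=-1,dy=-12->C
  (1,6):dx=-4,dy=-5->C; (1,7):dx=-7,dy=-10->C; (2,3):dx=-1,dy=-3->C; (2,4):dx=-4,dy=+4->D
  (2,5):dx=+4,dy=-6->D; (2,6):dx=+1,dy=+1->C; (2,7):dx=-2,dy=-4->C; (3,4):dx=-3,dy=+7->D
  (3,5):dx=+5,dy=-3->D; (3,6):dx=+2,dy=+4->C; (3,7):dx=-1,dy=-1->C; (4,5):dx=+8,dy=-10->D
  (4,6):dx=+5,dy=-3->D; (4,7):dx=+2,dy=-8->D; (5,6):dx=-3,dy=+7->D; (5,7):dx=-6,dy=+2->D
  (6,7):dx=-3,dy=-5->C
Step 2: C = 12, D = 9, total pairs = 21.
Step 3: tau = (C - D)/(n(n-1)/2) = (12 - 9)/21 = 0.142857.
Step 4: Exact two-sided p-value (enumerate n! = 5040 permutations of y under H0): p = 0.772619.
Step 5: alpha = 0.05. fail to reject H0.

tau_b = 0.1429 (C=12, D=9), p = 0.772619, fail to reject H0.


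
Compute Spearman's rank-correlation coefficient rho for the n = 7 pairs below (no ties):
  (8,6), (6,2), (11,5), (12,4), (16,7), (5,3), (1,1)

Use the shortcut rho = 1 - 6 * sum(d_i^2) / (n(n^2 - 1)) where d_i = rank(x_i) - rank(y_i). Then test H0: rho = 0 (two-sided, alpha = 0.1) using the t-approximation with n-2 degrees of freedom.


Step 1: Rank x and y separately (midranks; no ties here).
rank(x): 8->4, 6->3, 11->5, 12->6, 16->7, 5->2, 1->1
rank(y): 6->6, 2->2, 5->5, 4->4, 7->7, 3->3, 1->1
Step 2: d_i = R_x(i) - R_y(i); compute d_i^2.
  (4-6)^2=4, (3-2)^2=1, (5-5)^2=0, (6-4)^2=4, (7-7)^2=0, (2-3)^2=1, (1-1)^2=0
sum(d^2) = 10.
Step 3: rho = 1 - 6*10 / (7*(7^2 - 1)) = 1 - 60/336 = 0.821429.
Step 4: Under H0, t = rho * sqrt((n-2)/(1-rho^2)) = 3.2206 ~ t(5).
Step 5: Two-sided p-value from the t-distribution with 5 df = 0.023449.
Step 6: alpha = 0.1. reject H0.

rho = 0.8214, p = 0.023449, reject H0 at alpha = 0.1.


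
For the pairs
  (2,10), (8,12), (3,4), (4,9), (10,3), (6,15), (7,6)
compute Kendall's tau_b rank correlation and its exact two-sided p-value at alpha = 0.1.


Step 1: Enumerate the 21 unordered pairs (i,j) with i<j and classify each by sign(x_j-x_i) * sign(y_j-y_i).
  (1,2):dx=+6,dy=+2->C; (1,3):dx=+1,dy=-6->D; (1,4):dx=+2,dy=-1->D; (1,5):dx=+8,dy=-7->D
  (1,6):dx=+4,dy=+5->C; (1,7):dx=+5,dy=-4->D; (2,3):dx=-5,dy=-8->C; (2,4):dx=-4,dy=-3->C
  (2,5):dx=+2,dy=-9->D; (2,6):dx=-2,dy=+3->D; (2,7):dx=-1,dy=-6->C; (3,4):dx=+1,dy=+5->C
  (3,5):dx=+7,dy=-1->D; (3,6):dx=+3,dy=+11->C; (3,7):dx=+4,dy=+2->C; (4,5):dx=+6,dy=-6->D
  (4,6):dx=+2,dy=+6->C; (4,7):dx=+3,dy=-3->D; (5,6):dx=-4,dy=+12->D; (5,7):dx=-3,dy=+3->D
  (6,7):dx=+1,dy=-9->D
Step 2: C = 9, D = 12, total pairs = 21.
Step 3: tau = (C - D)/(n(n-1)/2) = (9 - 12)/21 = -0.142857.
Step 4: Exact two-sided p-value (enumerate n! = 5040 permutations of y under H0): p = 0.772619.
Step 5: alpha = 0.1. fail to reject H0.

tau_b = -0.1429 (C=9, D=12), p = 0.772619, fail to reject H0.


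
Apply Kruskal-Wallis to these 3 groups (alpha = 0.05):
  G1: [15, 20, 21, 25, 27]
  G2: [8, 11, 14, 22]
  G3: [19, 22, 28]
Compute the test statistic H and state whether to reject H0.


Step 1: Combine all N = 12 observations and assign midranks.
sorted (value, group, rank): (8,G2,1), (11,G2,2), (14,G2,3), (15,G1,4), (19,G3,5), (20,G1,6), (21,G1,7), (22,G2,8.5), (22,G3,8.5), (25,G1,10), (27,G1,11), (28,G3,12)
Step 2: Sum ranks within each group.
R_1 = 38 (n_1 = 5)
R_2 = 14.5 (n_2 = 4)
R_3 = 25.5 (n_3 = 3)
Step 3: H = 12/(N(N+1)) * sum(R_i^2/n_i) - 3(N+1)
     = 12/(12*13) * (38^2/5 + 14.5^2/4 + 25.5^2/3) - 3*13
     = 0.076923 * 558.112 - 39
     = 3.931731.
Step 4: Ties present; correction factor C = 1 - 6/(12^3 - 12) = 0.996503. Corrected H = 3.931731 / 0.996503 = 3.945526.
Step 5: Under H0, H ~ chi^2(2); p-value = 0.139072.
Step 6: alpha = 0.05. fail to reject H0.

H = 3.9455, df = 2, p = 0.139072, fail to reject H0.


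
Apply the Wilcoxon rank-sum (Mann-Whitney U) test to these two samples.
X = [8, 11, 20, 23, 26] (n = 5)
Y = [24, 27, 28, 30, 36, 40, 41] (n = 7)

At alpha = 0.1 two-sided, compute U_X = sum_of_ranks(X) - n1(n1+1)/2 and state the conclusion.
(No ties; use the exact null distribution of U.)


Step 1: Combine and sort all 12 observations; assign midranks.
sorted (value, group): (8,X), (11,X), (20,X), (23,X), (24,Y), (26,X), (27,Y), (28,Y), (30,Y), (36,Y), (40,Y), (41,Y)
ranks: 8->1, 11->2, 20->3, 23->4, 24->5, 26->6, 27->7, 28->8, 30->9, 36->10, 40->11, 41->12
Step 2: Rank sum for X: R1 = 1 + 2 + 3 + 4 + 6 = 16.
Step 3: U_X = R1 - n1(n1+1)/2 = 16 - 5*6/2 = 16 - 15 = 1.
       U_Y = n1*n2 - U_X = 35 - 1 = 34.
Step 4: No ties, so the exact null distribution of U (based on enumerating the C(12,5) = 792 equally likely rank assignments) gives the two-sided p-value.
Step 5: p-value = 0.005051; compare to alpha = 0.1. reject H0.

U_X = 1, p = 0.005051, reject H0 at alpha = 0.1.


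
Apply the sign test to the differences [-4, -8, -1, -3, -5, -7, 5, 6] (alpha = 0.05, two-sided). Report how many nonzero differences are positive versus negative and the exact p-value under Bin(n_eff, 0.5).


Step 1: Discard zero differences. Original n = 8; n_eff = number of nonzero differences = 8.
Nonzero differences (with sign): -4, -8, -1, -3, -5, -7, +5, +6
Step 2: Count signs: positive = 2, negative = 6.
Step 3: Under H0: P(positive) = 0.5, so the number of positives S ~ Bin(8, 0.5).
Step 4: Two-sided exact p-value = sum of Bin(8,0.5) probabilities at or below the observed probability = 0.289062.
Step 5: alpha = 0.05. fail to reject H0.

n_eff = 8, pos = 2, neg = 6, p = 0.289062, fail to reject H0.


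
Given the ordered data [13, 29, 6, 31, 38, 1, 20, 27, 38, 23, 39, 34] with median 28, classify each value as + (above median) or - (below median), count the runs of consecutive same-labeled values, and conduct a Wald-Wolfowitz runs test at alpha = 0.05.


Step 1: Compute median = 28; label A = above, B = below.
Labels in order: BABAABBBABAA  (n_A = 6, n_B = 6)
Step 2: Count runs R = 8.
Step 3: Under H0 (random ordering), E[R] = 2*n_A*n_B/(n_A+n_B) + 1 = 2*6*6/12 + 1 = 7.0000.
        Var[R] = 2*n_A*n_B*(2*n_A*n_B - n_A - n_B) / ((n_A+n_B)^2 * (n_A+n_B-1)) = 4320/1584 = 2.7273.
        SD[R] = 1.6514.
Step 4: Continuity-corrected z = (R - 0.5 - E[R]) / SD[R] = (8 - 0.5 - 7.0000) / 1.6514 = 0.3028.
Step 5: Two-sided p-value via normal approximation = 2*(1 - Phi(|z|)) = 0.762069.
Step 6: alpha = 0.05. fail to reject H0.

R = 8, z = 0.3028, p = 0.762069, fail to reject H0.


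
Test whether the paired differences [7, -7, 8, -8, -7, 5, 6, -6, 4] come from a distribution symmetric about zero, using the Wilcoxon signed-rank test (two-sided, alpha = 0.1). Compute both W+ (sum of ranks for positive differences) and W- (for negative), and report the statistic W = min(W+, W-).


Step 1: Drop any zero differences (none here) and take |d_i|.
|d| = [7, 7, 8, 8, 7, 5, 6, 6, 4]
Step 2: Midrank |d_i| (ties get averaged ranks).
ranks: |7|->6, |7|->6, |8|->8.5, |8|->8.5, |7|->6, |5|->2, |6|->3.5, |6|->3.5, |4|->1
Step 3: Attach original signs; sum ranks with positive sign and with negative sign.
W+ = 6 + 8.5 + 2 + 3.5 + 1 = 21
W- = 6 + 8.5 + 6 + 3.5 = 24
(Check: W+ + W- = 45 should equal n(n+1)/2 = 45.)
Step 4: Test statistic W = min(W+, W-) = 21.
Step 5: Ties in |d|, so use the tie-corrected normal approximation.
        E[W] = n(n+1)/4 = 9*10/4 = 22.5.
        Tie groups: |d|=6 (t=2), |d|=7 (t=3), |d|=8 (t=2); sum(t^3 - t) = 36.
        Var[W] = n(n+1)(2n+1)/24 - sum(t^3-t)/48 = 1710/24 - 36/48 = 70.5.
        z = (W - E[W]) / sqrt(Var[W]) = (21 - 22.5) / 8.3964 = -0.1786.
        Two-sided p = 2*Phi(z) = 0.858215.
Step 6: alpha = 0.1. fail to reject H0.

W+ = 21, W- = 24, W = min = 21, p = 0.858215, fail to reject H0.


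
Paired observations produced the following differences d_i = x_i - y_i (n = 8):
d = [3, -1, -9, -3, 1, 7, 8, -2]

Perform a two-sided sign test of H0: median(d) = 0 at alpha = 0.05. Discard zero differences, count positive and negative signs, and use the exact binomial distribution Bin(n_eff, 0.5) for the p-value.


Step 1: Discard zero differences. Original n = 8; n_eff = number of nonzero differences = 8.
Nonzero differences (with sign): +3, -1, -9, -3, +1, +7, +8, -2
Step 2: Count signs: positive = 4, negative = 4.
Step 3: Under H0: P(positive) = 0.5, so the number of positives S ~ Bin(8, 0.5).
Step 4: Two-sided exact p-value = sum of Bin(8,0.5) probabilities at or below the observed probability = 1.000000.
Step 5: alpha = 0.05. fail to reject H0.

n_eff = 8, pos = 4, neg = 4, p = 1.000000, fail to reject H0.


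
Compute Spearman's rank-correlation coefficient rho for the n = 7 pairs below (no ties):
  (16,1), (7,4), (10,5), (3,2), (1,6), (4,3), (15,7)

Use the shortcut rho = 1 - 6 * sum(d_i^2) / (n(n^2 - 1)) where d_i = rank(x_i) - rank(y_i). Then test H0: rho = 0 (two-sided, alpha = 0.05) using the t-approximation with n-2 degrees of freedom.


Step 1: Rank x and y separately (midranks; no ties here).
rank(x): 16->7, 7->4, 10->5, 3->2, 1->1, 4->3, 15->6
rank(y): 1->1, 4->4, 5->5, 2->2, 6->6, 3->3, 7->7
Step 2: d_i = R_x(i) - R_y(i); compute d_i^2.
  (7-1)^2=36, (4-4)^2=0, (5-5)^2=0, (2-2)^2=0, (1-6)^2=25, (3-3)^2=0, (6-7)^2=1
sum(d^2) = 62.
Step 3: rho = 1 - 6*62 / (7*(7^2 - 1)) = 1 - 372/336 = -0.107143.
Step 4: Under H0, t = rho * sqrt((n-2)/(1-rho^2)) = -0.2410 ~ t(5).
Step 5: Two-sided p-value from the t-distribution with 5 df = 0.819151.
Step 6: alpha = 0.05. fail to reject H0.

rho = -0.1071, p = 0.819151, fail to reject H0 at alpha = 0.05.


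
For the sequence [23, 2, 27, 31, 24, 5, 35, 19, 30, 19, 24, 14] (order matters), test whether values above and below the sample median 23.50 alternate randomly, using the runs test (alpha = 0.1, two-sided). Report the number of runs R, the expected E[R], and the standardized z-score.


Step 1: Compute median = 23.50; label A = above, B = below.
Labels in order: BBAAABABABAB  (n_A = 6, n_B = 6)
Step 2: Count runs R = 9.
Step 3: Under H0 (random ordering), E[R] = 2*n_A*n_B/(n_A+n_B) + 1 = 2*6*6/12 + 1 = 7.0000.
        Var[R] = 2*n_A*n_B*(2*n_A*n_B - n_A - n_B) / ((n_A+n_B)^2 * (n_A+n_B-1)) = 4320/1584 = 2.7273.
        SD[R] = 1.6514.
Step 4: Continuity-corrected z = (R - 0.5 - E[R]) / SD[R] = (9 - 0.5 - 7.0000) / 1.6514 = 0.9083.
Step 5: Two-sided p-value via normal approximation = 2*(1 - Phi(|z|)) = 0.363722.
Step 6: alpha = 0.1. fail to reject H0.

R = 9, z = 0.9083, p = 0.363722, fail to reject H0.


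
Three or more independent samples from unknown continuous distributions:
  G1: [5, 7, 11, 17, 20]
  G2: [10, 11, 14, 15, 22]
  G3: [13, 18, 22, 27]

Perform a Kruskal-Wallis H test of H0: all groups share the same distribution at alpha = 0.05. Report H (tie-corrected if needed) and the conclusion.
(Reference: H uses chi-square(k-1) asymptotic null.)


Step 1: Combine all N = 14 observations and assign midranks.
sorted (value, group, rank): (5,G1,1), (7,G1,2), (10,G2,3), (11,G1,4.5), (11,G2,4.5), (13,G3,6), (14,G2,7), (15,G2,8), (17,G1,9), (18,G3,10), (20,G1,11), (22,G2,12.5), (22,G3,12.5), (27,G3,14)
Step 2: Sum ranks within each group.
R_1 = 27.5 (n_1 = 5)
R_2 = 35 (n_2 = 5)
R_3 = 42.5 (n_3 = 4)
Step 3: H = 12/(N(N+1)) * sum(R_i^2/n_i) - 3(N+1)
     = 12/(14*15) * (27.5^2/5 + 35^2/5 + 42.5^2/4) - 3*15
     = 0.057143 * 847.812 - 45
     = 3.446429.
Step 4: Ties present; correction factor C = 1 - 12/(14^3 - 14) = 0.995604. Corrected H = 3.446429 / 0.995604 = 3.461645.
Step 5: Under H0, H ~ chi^2(2); p-value = 0.177139.
Step 6: alpha = 0.05. fail to reject H0.

H = 3.4616, df = 2, p = 0.177139, fail to reject H0.


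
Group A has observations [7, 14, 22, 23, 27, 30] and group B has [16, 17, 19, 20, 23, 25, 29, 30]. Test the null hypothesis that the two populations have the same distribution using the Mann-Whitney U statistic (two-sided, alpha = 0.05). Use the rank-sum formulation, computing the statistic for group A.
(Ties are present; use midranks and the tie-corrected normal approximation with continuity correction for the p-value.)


Step 1: Combine and sort all 14 observations; assign midranks.
sorted (value, group): (7,X), (14,X), (16,Y), (17,Y), (19,Y), (20,Y), (22,X), (23,X), (23,Y), (25,Y), (27,X), (29,Y), (30,X), (30,Y)
ranks: 7->1, 14->2, 16->3, 17->4, 19->5, 20->6, 22->7, 23->8.5, 23->8.5, 25->10, 27->11, 29->12, 30->13.5, 30->13.5
Step 2: Rank sum for X: R1 = 1 + 2 + 7 + 8.5 + 11 + 13.5 = 43.
Step 3: U_X = R1 - n1(n1+1)/2 = 43 - 6*7/2 = 43 - 21 = 22.
       U_Y = n1*n2 - U_X = 48 - 22 = 26.
Step 4: Ties are present, so use the tie-corrected normal approximation (with continuity correction) for the p-value.
Step 5: p-value = 0.846116; compare to alpha = 0.05. fail to reject H0.

U_X = 22, p = 0.846116, fail to reject H0 at alpha = 0.05.


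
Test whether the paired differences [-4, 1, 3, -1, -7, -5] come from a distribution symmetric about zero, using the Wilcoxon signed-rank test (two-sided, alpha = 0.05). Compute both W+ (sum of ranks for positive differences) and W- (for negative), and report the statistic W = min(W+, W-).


Step 1: Drop any zero differences (none here) and take |d_i|.
|d| = [4, 1, 3, 1, 7, 5]
Step 2: Midrank |d_i| (ties get averaged ranks).
ranks: |4|->4, |1|->1.5, |3|->3, |1|->1.5, |7|->6, |5|->5
Step 3: Attach original signs; sum ranks with positive sign and with negative sign.
W+ = 1.5 + 3 = 4.5
W- = 4 + 1.5 + 6 + 5 = 16.5
(Check: W+ + W- = 21 should equal n(n+1)/2 = 21.)
Step 4: Test statistic W = min(W+, W-) = 4.5.
Step 5: Ties in |d|, so use the tie-corrected normal approximation.
        E[W] = n(n+1)/4 = 6*7/4 = 10.5.
        Tie groups: |d|=1 (t=2); sum(t^3 - t) = 6.
        Var[W] = n(n+1)(2n+1)/24 - sum(t^3-t)/48 = 546/24 - 6/48 = 22.625.
        z = (W - E[W]) / sqrt(Var[W]) = (4.5 - 10.5) / 4.7566 = -1.2614.
        Two-sided p = 2*Phi(z) = 0.207160.
Step 6: alpha = 0.05. fail to reject H0.

W+ = 4.5, W- = 16.5, W = min = 4.5, p = 0.207160, fail to reject H0.


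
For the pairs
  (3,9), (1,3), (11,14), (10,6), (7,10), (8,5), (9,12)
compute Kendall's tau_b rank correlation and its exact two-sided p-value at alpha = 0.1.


Step 1: Enumerate the 21 unordered pairs (i,j) with i<j and classify each by sign(x_j-x_i) * sign(y_j-y_i).
  (1,2):dx=-2,dy=-6->C; (1,3):dx=+8,dy=+5->C; (1,4):dx=+7,dy=-3->D; (1,5):dx=+4,dy=+1->C
  (1,6):dx=+5,dy=-4->D; (1,7):dx=+6,dy=+3->C; (2,3):dx=+10,dy=+11->C; (2,4):dx=+9,dy=+3->C
  (2,5):dx=+6,dy=+7->C; (2,6):dx=+7,dy=+2->C; (2,7):dx=+8,dy=+9->C; (3,4):dx=-1,dy=-8->C
  (3,5):dx=-4,dy=-4->C; (3,6):dx=-3,dy=-9->C; (3,7):dx=-2,dy=-2->C; (4,5):dx=-3,dy=+4->D
  (4,6):dx=-2,dy=-1->C; (4,7):dx=-1,dy=+6->D; (5,6):dx=+1,dy=-5->D; (5,7):dx=+2,dy=+2->C
  (6,7):dx=+1,dy=+7->C
Step 2: C = 16, D = 5, total pairs = 21.
Step 3: tau = (C - D)/(n(n-1)/2) = (16 - 5)/21 = 0.523810.
Step 4: Exact two-sided p-value (enumerate n! = 5040 permutations of y under H0): p = 0.136111.
Step 5: alpha = 0.1. fail to reject H0.

tau_b = 0.5238 (C=16, D=5), p = 0.136111, fail to reject H0.


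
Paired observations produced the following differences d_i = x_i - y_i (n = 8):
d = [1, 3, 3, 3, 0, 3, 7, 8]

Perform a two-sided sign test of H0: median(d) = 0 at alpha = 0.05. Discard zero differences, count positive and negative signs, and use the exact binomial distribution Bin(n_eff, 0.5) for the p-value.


Step 1: Discard zero differences. Original n = 8; n_eff = number of nonzero differences = 7.
Nonzero differences (with sign): +1, +3, +3, +3, +3, +7, +8
Step 2: Count signs: positive = 7, negative = 0.
Step 3: Under H0: P(positive) = 0.5, so the number of positives S ~ Bin(7, 0.5).
Step 4: Two-sided exact p-value = sum of Bin(7,0.5) probabilities at or below the observed probability = 0.015625.
Step 5: alpha = 0.05. reject H0.

n_eff = 7, pos = 7, neg = 0, p = 0.015625, reject H0.


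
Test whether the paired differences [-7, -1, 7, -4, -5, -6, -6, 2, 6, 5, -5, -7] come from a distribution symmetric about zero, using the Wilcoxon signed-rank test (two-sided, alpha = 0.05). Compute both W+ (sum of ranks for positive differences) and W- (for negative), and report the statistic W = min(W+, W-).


Step 1: Drop any zero differences (none here) and take |d_i|.
|d| = [7, 1, 7, 4, 5, 6, 6, 2, 6, 5, 5, 7]
Step 2: Midrank |d_i| (ties get averaged ranks).
ranks: |7|->11, |1|->1, |7|->11, |4|->3, |5|->5, |6|->8, |6|->8, |2|->2, |6|->8, |5|->5, |5|->5, |7|->11
Step 3: Attach original signs; sum ranks with positive sign and with negative sign.
W+ = 11 + 2 + 8 + 5 = 26
W- = 11 + 1 + 3 + 5 + 8 + 8 + 5 + 11 = 52
(Check: W+ + W- = 78 should equal n(n+1)/2 = 78.)
Step 4: Test statistic W = min(W+, W-) = 26.
Step 5: Ties in |d|, so use the tie-corrected normal approximation.
        E[W] = n(n+1)/4 = 12*13/4 = 39.
        Tie groups: |d|=5 (t=3), |d|=6 (t=3), |d|=7 (t=3); sum(t^3 - t) = 72.
        Var[W] = n(n+1)(2n+1)/24 - sum(t^3-t)/48 = 3900/24 - 72/48 = 161.
        z = (W - E[W]) / sqrt(Var[W]) = (26 - 39) / 12.6886 = -1.0245.
        Two-sided p = 2*Phi(z) = 0.305579.
Step 6: alpha = 0.05. fail to reject H0.

W+ = 26, W- = 52, W = min = 26, p = 0.305579, fail to reject H0.


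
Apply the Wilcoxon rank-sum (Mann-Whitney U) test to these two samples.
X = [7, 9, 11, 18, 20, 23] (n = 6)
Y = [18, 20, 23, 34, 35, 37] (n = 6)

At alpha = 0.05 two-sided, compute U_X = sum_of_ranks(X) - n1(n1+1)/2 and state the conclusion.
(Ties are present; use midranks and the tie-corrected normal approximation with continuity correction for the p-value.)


Step 1: Combine and sort all 12 observations; assign midranks.
sorted (value, group): (7,X), (9,X), (11,X), (18,X), (18,Y), (20,X), (20,Y), (23,X), (23,Y), (34,Y), (35,Y), (37,Y)
ranks: 7->1, 9->2, 11->3, 18->4.5, 18->4.5, 20->6.5, 20->6.5, 23->8.5, 23->8.5, 34->10, 35->11, 37->12
Step 2: Rank sum for X: R1 = 1 + 2 + 3 + 4.5 + 6.5 + 8.5 = 25.5.
Step 3: U_X = R1 - n1(n1+1)/2 = 25.5 - 6*7/2 = 25.5 - 21 = 4.5.
       U_Y = n1*n2 - U_X = 36 - 4.5 = 31.5.
Step 4: Ties are present, so use the tie-corrected normal approximation (with continuity correction) for the p-value.
Step 5: p-value = 0.036379; compare to alpha = 0.05. reject H0.

U_X = 4.5, p = 0.036379, reject H0 at alpha = 0.05.


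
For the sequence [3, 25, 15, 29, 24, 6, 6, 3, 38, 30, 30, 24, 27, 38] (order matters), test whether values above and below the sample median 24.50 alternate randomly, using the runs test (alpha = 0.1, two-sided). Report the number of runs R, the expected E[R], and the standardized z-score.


Step 1: Compute median = 24.50; label A = above, B = below.
Labels in order: BABABBBBAAABAA  (n_A = 7, n_B = 7)
Step 2: Count runs R = 8.
Step 3: Under H0 (random ordering), E[R] = 2*n_A*n_B/(n_A+n_B) + 1 = 2*7*7/14 + 1 = 8.0000.
        Var[R] = 2*n_A*n_B*(2*n_A*n_B - n_A - n_B) / ((n_A+n_B)^2 * (n_A+n_B-1)) = 8232/2548 = 3.2308.
        SD[R] = 1.7974.
Step 4: R = E[R], so z = 0 with no continuity correction.
Step 5: Two-sided p-value via normal approximation = 2*(1 - Phi(|z|)) = 1.000000.
Step 6: alpha = 0.1. fail to reject H0.

R = 8, z = 0.0000, p = 1.000000, fail to reject H0.


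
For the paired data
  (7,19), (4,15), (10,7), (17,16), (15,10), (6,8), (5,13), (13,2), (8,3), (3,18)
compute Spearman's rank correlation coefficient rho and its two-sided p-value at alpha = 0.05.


Step 1: Rank x and y separately (midranks; no ties here).
rank(x): 7->5, 4->2, 10->7, 17->10, 15->9, 6->4, 5->3, 13->8, 8->6, 3->1
rank(y): 19->10, 15->7, 7->3, 16->8, 10->5, 8->4, 13->6, 2->1, 3->2, 18->9
Step 2: d_i = R_x(i) - R_y(i); compute d_i^2.
  (5-10)^2=25, (2-7)^2=25, (7-3)^2=16, (10-8)^2=4, (9-5)^2=16, (4-4)^2=0, (3-6)^2=9, (8-1)^2=49, (6-2)^2=16, (1-9)^2=64
sum(d^2) = 224.
Step 3: rho = 1 - 6*224 / (10*(10^2 - 1)) = 1 - 1344/990 = -0.357576.
Step 4: Under H0, t = rho * sqrt((n-2)/(1-rho^2)) = -1.0830 ~ t(8).
Step 5: Two-sided p-value from the t-distribution with 8 df = 0.310376.
Step 6: alpha = 0.05. fail to reject H0.

rho = -0.3576, p = 0.310376, fail to reject H0 at alpha = 0.05.


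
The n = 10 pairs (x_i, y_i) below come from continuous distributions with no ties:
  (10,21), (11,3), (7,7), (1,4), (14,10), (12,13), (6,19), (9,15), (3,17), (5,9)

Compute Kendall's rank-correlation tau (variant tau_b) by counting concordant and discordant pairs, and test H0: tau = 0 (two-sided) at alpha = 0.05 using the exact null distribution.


Step 1: Enumerate the 45 unordered pairs (i,j) with i<j and classify each by sign(x_j-x_i) * sign(y_j-y_i).
  (1,2):dx=+1,dy=-18->D; (1,3):dx=-3,dy=-14->C; (1,4):dx=-9,dy=-17->C; (1,5):dx=+4,dy=-11->D
  (1,6):dx=+2,dy=-8->D; (1,7):dx=-4,dy=-2->C; (1,8):dx=-1,dy=-6->C; (1,9):dx=-7,dy=-4->C
  (1,10):dx=-5,dy=-12->C; (2,3):dx=-4,dy=+4->D; (2,4):dx=-10,dy=+1->D; (2,5):dx=+3,dy=+7->C
  (2,6):dx=+1,dy=+10->C; (2,7):dx=-5,dy=+16->D; (2,8):dx=-2,dy=+12->D; (2,9):dx=-8,dy=+14->D
  (2,10):dx=-6,dy=+6->D; (3,4):dx=-6,dy=-3->C; (3,5):dx=+7,dy=+3->C; (3,6):dx=+5,dy=+6->C
  (3,7):dx=-1,dy=+12->D; (3,8):dx=+2,dy=+8->C; (3,9):dx=-4,dy=+10->D; (3,10):dx=-2,dy=+2->D
  (4,5):dx=+13,dy=+6->C; (4,6):dx=+11,dy=+9->C; (4,7):dx=+5,dy=+15->C; (4,8):dx=+8,dy=+11->C
  (4,9):dx=+2,dy=+13->C; (4,10):dx=+4,dy=+5->C; (5,6):dx=-2,dy=+3->D; (5,7):dx=-8,dy=+9->D
  (5,8):dx=-5,dy=+5->D; (5,9):dx=-11,dy=+7->D; (5,10):dx=-9,dy=-1->C; (6,7):dx=-6,dy=+6->D
  (6,8):dx=-3,dy=+2->D; (6,9):dx=-9,dy=+4->D; (6,10):dx=-7,dy=-4->C; (7,8):dx=+3,dy=-4->D
  (7,9):dx=-3,dy=-2->C; (7,10):dx=-1,dy=-10->C; (8,9):dx=-6,dy=+2->D; (8,10):dx=-4,dy=-6->C
  (9,10):dx=+2,dy=-8->D
Step 2: C = 23, D = 22, total pairs = 45.
Step 3: tau = (C - D)/(n(n-1)/2) = (23 - 22)/45 = 0.022222.
Step 4: Exact two-sided p-value (enumerate n! = 3628800 permutations of y under H0): p = 1.000000.
Step 5: alpha = 0.05. fail to reject H0.

tau_b = 0.0222 (C=23, D=22), p = 1.000000, fail to reject H0.


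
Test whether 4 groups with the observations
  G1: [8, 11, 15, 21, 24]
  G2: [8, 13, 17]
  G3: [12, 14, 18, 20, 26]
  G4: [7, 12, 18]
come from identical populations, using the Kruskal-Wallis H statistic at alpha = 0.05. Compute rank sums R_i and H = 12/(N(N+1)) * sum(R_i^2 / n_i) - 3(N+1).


Step 1: Combine all N = 16 observations and assign midranks.
sorted (value, group, rank): (7,G4,1), (8,G1,2.5), (8,G2,2.5), (11,G1,4), (12,G3,5.5), (12,G4,5.5), (13,G2,7), (14,G3,8), (15,G1,9), (17,G2,10), (18,G3,11.5), (18,G4,11.5), (20,G3,13), (21,G1,14), (24,G1,15), (26,G3,16)
Step 2: Sum ranks within each group.
R_1 = 44.5 (n_1 = 5)
R_2 = 19.5 (n_2 = 3)
R_3 = 54 (n_3 = 5)
R_4 = 18 (n_4 = 3)
Step 3: H = 12/(N(N+1)) * sum(R_i^2/n_i) - 3(N+1)
     = 12/(16*17) * (44.5^2/5 + 19.5^2/3 + 54^2/5 + 18^2/3) - 3*17
     = 0.044118 * 1214 - 51
     = 2.558824.
Step 4: Ties present; correction factor C = 1 - 18/(16^3 - 16) = 0.995588. Corrected H = 2.558824 / 0.995588 = 2.570162.
Step 5: Under H0, H ~ chi^2(3); p-value = 0.462744.
Step 6: alpha = 0.05. fail to reject H0.

H = 2.5702, df = 3, p = 0.462744, fail to reject H0.


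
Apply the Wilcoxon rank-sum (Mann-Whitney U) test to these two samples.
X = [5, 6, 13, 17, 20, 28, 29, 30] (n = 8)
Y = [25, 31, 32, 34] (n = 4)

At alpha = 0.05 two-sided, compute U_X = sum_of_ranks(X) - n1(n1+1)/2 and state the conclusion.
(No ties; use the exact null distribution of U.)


Step 1: Combine and sort all 12 observations; assign midranks.
sorted (value, group): (5,X), (6,X), (13,X), (17,X), (20,X), (25,Y), (28,X), (29,X), (30,X), (31,Y), (32,Y), (34,Y)
ranks: 5->1, 6->2, 13->3, 17->4, 20->5, 25->6, 28->7, 29->8, 30->9, 31->10, 32->11, 34->12
Step 2: Rank sum for X: R1 = 1 + 2 + 3 + 4 + 5 + 7 + 8 + 9 = 39.
Step 3: U_X = R1 - n1(n1+1)/2 = 39 - 8*9/2 = 39 - 36 = 3.
       U_Y = n1*n2 - U_X = 32 - 3 = 29.
Step 4: No ties, so the exact null distribution of U (based on enumerating the C(12,8) = 495 equally likely rank assignments) gives the two-sided p-value.
Step 5: p-value = 0.028283; compare to alpha = 0.05. reject H0.

U_X = 3, p = 0.028283, reject H0 at alpha = 0.05.


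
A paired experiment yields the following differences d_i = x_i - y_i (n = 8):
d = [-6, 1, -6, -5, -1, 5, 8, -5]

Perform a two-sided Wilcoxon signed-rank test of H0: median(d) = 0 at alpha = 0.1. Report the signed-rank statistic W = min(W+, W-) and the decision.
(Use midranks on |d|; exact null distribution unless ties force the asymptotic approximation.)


Step 1: Drop any zero differences (none here) and take |d_i|.
|d| = [6, 1, 6, 5, 1, 5, 8, 5]
Step 2: Midrank |d_i| (ties get averaged ranks).
ranks: |6|->6.5, |1|->1.5, |6|->6.5, |5|->4, |1|->1.5, |5|->4, |8|->8, |5|->4
Step 3: Attach original signs; sum ranks with positive sign and with negative sign.
W+ = 1.5 + 4 + 8 = 13.5
W- = 6.5 + 6.5 + 4 + 1.5 + 4 = 22.5
(Check: W+ + W- = 36 should equal n(n+1)/2 = 36.)
Step 4: Test statistic W = min(W+, W-) = 13.5.
Step 5: Ties in |d|, so use the tie-corrected normal approximation.
        E[W] = n(n+1)/4 = 8*9/4 = 18.
        Tie groups: |d|=1 (t=2), |d|=5 (t=3), |d|=6 (t=2); sum(t^3 - t) = 36.
        Var[W] = n(n+1)(2n+1)/24 - sum(t^3-t)/48 = 1224/24 - 36/48 = 50.25.
        z = (W - E[W]) / sqrt(Var[W]) = (13.5 - 18) / 7.0887 = -0.6348.
        Two-sided p = 2*Phi(z) = 0.525552.
Step 6: alpha = 0.1. fail to reject H0.

W+ = 13.5, W- = 22.5, W = min = 13.5, p = 0.525552, fail to reject H0.


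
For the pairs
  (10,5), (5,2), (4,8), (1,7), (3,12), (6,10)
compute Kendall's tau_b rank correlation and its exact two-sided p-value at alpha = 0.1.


Step 1: Enumerate the 15 unordered pairs (i,j) with i<j and classify each by sign(x_j-x_i) * sign(y_j-y_i).
  (1,2):dx=-5,dy=-3->C; (1,3):dx=-6,dy=+3->D; (1,4):dx=-9,dy=+2->D; (1,5):dx=-7,dy=+7->D
  (1,6):dx=-4,dy=+5->D; (2,3):dx=-1,dy=+6->D; (2,4):dx=-4,dy=+5->D; (2,5):dx=-2,dy=+10->D
  (2,6):dx=+1,dy=+8->C; (3,4):dx=-3,dy=-1->C; (3,5):dx=-1,dy=+4->D; (3,6):dx=+2,dy=+2->C
  (4,5):dx=+2,dy=+5->C; (4,6):dx=+5,dy=+3->C; (5,6):dx=+3,dy=-2->D
Step 2: C = 6, D = 9, total pairs = 15.
Step 3: tau = (C - D)/(n(n-1)/2) = (6 - 9)/15 = -0.200000.
Step 4: Exact two-sided p-value (enumerate n! = 720 permutations of y under H0): p = 0.719444.
Step 5: alpha = 0.1. fail to reject H0.

tau_b = -0.2000 (C=6, D=9), p = 0.719444, fail to reject H0.


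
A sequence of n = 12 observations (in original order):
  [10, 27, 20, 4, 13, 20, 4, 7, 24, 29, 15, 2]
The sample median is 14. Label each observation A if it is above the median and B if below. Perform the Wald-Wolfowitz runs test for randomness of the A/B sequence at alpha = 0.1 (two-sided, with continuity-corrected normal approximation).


Step 1: Compute median = 14; label A = above, B = below.
Labels in order: BAABBABBAAAB  (n_A = 6, n_B = 6)
Step 2: Count runs R = 7.
Step 3: Under H0 (random ordering), E[R] = 2*n_A*n_B/(n_A+n_B) + 1 = 2*6*6/12 + 1 = 7.0000.
        Var[R] = 2*n_A*n_B*(2*n_A*n_B - n_A - n_B) / ((n_A+n_B)^2 * (n_A+n_B-1)) = 4320/1584 = 2.7273.
        SD[R] = 1.6514.
Step 4: R = E[R], so z = 0 with no continuity correction.
Step 5: Two-sided p-value via normal approximation = 2*(1 - Phi(|z|)) = 1.000000.
Step 6: alpha = 0.1. fail to reject H0.

R = 7, z = 0.0000, p = 1.000000, fail to reject H0.


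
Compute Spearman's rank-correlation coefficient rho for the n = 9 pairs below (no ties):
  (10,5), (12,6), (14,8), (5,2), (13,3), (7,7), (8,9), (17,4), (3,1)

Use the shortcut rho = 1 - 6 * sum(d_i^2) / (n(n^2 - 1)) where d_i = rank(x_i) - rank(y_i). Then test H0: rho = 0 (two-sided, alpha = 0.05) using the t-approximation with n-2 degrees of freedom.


Step 1: Rank x and y separately (midranks; no ties here).
rank(x): 10->5, 12->6, 14->8, 5->2, 13->7, 7->3, 8->4, 17->9, 3->1
rank(y): 5->5, 6->6, 8->8, 2->2, 3->3, 7->7, 9->9, 4->4, 1->1
Step 2: d_i = R_x(i) - R_y(i); compute d_i^2.
  (5-5)^2=0, (6-6)^2=0, (8-8)^2=0, (2-2)^2=0, (7-3)^2=16, (3-7)^2=16, (4-9)^2=25, (9-4)^2=25, (1-1)^2=0
sum(d^2) = 82.
Step 3: rho = 1 - 6*82 / (9*(9^2 - 1)) = 1 - 492/720 = 0.316667.
Step 4: Under H0, t = rho * sqrt((n-2)/(1-rho^2)) = 0.8833 ~ t(7).
Step 5: Two-sided p-value from the t-distribution with 7 df = 0.406397.
Step 6: alpha = 0.05. fail to reject H0.

rho = 0.3167, p = 0.406397, fail to reject H0 at alpha = 0.05.


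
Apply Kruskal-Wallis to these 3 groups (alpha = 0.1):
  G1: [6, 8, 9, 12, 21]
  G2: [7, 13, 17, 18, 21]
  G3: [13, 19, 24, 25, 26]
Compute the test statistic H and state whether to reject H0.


Step 1: Combine all N = 15 observations and assign midranks.
sorted (value, group, rank): (6,G1,1), (7,G2,2), (8,G1,3), (9,G1,4), (12,G1,5), (13,G2,6.5), (13,G3,6.5), (17,G2,8), (18,G2,9), (19,G3,10), (21,G1,11.5), (21,G2,11.5), (24,G3,13), (25,G3,14), (26,G3,15)
Step 2: Sum ranks within each group.
R_1 = 24.5 (n_1 = 5)
R_2 = 37 (n_2 = 5)
R_3 = 58.5 (n_3 = 5)
Step 3: H = 12/(N(N+1)) * sum(R_i^2/n_i) - 3(N+1)
     = 12/(15*16) * (24.5^2/5 + 37^2/5 + 58.5^2/5) - 3*16
     = 0.050000 * 1078.3 - 48
     = 5.915000.
Step 4: Ties present; correction factor C = 1 - 12/(15^3 - 15) = 0.996429. Corrected H = 5.915000 / 0.996429 = 5.936201.
Step 5: Under H0, H ~ chi^2(2); p-value = 0.051401.
Step 6: alpha = 0.1. reject H0.

H = 5.9362, df = 2, p = 0.051401, reject H0.


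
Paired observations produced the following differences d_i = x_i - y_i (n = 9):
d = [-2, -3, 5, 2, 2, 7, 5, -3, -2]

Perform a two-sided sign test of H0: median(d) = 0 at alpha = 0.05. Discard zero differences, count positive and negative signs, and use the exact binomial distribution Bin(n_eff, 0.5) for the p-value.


Step 1: Discard zero differences. Original n = 9; n_eff = number of nonzero differences = 9.
Nonzero differences (with sign): -2, -3, +5, +2, +2, +7, +5, -3, -2
Step 2: Count signs: positive = 5, negative = 4.
Step 3: Under H0: P(positive) = 0.5, so the number of positives S ~ Bin(9, 0.5).
Step 4: Two-sided exact p-value = sum of Bin(9,0.5) probabilities at or below the observed probability = 1.000000.
Step 5: alpha = 0.05. fail to reject H0.

n_eff = 9, pos = 5, neg = 4, p = 1.000000, fail to reject H0.


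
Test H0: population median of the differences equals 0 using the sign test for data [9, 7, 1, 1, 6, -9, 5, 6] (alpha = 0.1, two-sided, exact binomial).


Step 1: Discard zero differences. Original n = 8; n_eff = number of nonzero differences = 8.
Nonzero differences (with sign): +9, +7, +1, +1, +6, -9, +5, +6
Step 2: Count signs: positive = 7, negative = 1.
Step 3: Under H0: P(positive) = 0.5, so the number of positives S ~ Bin(8, 0.5).
Step 4: Two-sided exact p-value = sum of Bin(8,0.5) probabilities at or below the observed probability = 0.070312.
Step 5: alpha = 0.1. reject H0.

n_eff = 8, pos = 7, neg = 1, p = 0.070312, reject H0.
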